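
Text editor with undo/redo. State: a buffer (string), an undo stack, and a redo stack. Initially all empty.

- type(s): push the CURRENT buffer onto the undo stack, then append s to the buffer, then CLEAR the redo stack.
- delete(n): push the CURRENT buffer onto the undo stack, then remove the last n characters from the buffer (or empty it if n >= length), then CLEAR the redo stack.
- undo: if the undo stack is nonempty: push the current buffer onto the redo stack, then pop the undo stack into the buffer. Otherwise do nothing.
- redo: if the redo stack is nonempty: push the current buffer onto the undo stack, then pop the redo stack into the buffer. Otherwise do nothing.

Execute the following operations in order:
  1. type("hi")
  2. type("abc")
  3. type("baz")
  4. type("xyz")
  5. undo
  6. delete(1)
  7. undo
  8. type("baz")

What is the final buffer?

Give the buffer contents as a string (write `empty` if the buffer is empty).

Answer: hiabcbazbaz

Derivation:
After op 1 (type): buf='hi' undo_depth=1 redo_depth=0
After op 2 (type): buf='hiabc' undo_depth=2 redo_depth=0
After op 3 (type): buf='hiabcbaz' undo_depth=3 redo_depth=0
After op 4 (type): buf='hiabcbazxyz' undo_depth=4 redo_depth=0
After op 5 (undo): buf='hiabcbaz' undo_depth=3 redo_depth=1
After op 6 (delete): buf='hiabcba' undo_depth=4 redo_depth=0
After op 7 (undo): buf='hiabcbaz' undo_depth=3 redo_depth=1
After op 8 (type): buf='hiabcbazbaz' undo_depth=4 redo_depth=0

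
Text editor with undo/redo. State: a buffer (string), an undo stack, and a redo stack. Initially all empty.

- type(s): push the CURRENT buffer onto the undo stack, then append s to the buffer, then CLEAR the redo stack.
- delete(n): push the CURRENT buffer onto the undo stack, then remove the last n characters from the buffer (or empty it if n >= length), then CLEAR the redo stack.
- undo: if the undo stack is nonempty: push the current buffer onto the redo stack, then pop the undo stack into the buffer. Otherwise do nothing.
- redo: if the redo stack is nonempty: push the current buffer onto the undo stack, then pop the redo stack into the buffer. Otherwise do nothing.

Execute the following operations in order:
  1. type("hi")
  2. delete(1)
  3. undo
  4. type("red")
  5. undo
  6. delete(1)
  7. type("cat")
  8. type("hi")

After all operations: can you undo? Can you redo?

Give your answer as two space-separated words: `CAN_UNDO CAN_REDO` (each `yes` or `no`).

After op 1 (type): buf='hi' undo_depth=1 redo_depth=0
After op 2 (delete): buf='h' undo_depth=2 redo_depth=0
After op 3 (undo): buf='hi' undo_depth=1 redo_depth=1
After op 4 (type): buf='hired' undo_depth=2 redo_depth=0
After op 5 (undo): buf='hi' undo_depth=1 redo_depth=1
After op 6 (delete): buf='h' undo_depth=2 redo_depth=0
After op 7 (type): buf='hcat' undo_depth=3 redo_depth=0
After op 8 (type): buf='hcathi' undo_depth=4 redo_depth=0

Answer: yes no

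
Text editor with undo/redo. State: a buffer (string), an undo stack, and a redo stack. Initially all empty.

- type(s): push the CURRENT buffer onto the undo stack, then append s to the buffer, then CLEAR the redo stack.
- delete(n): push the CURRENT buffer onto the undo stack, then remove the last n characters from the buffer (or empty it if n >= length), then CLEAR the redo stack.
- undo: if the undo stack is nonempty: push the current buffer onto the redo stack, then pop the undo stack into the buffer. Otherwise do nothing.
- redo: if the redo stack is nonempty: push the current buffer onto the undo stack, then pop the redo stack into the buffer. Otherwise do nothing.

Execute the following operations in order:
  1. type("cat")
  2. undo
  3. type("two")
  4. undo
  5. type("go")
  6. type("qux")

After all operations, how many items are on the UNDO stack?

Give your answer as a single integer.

Answer: 2

Derivation:
After op 1 (type): buf='cat' undo_depth=1 redo_depth=0
After op 2 (undo): buf='(empty)' undo_depth=0 redo_depth=1
After op 3 (type): buf='two' undo_depth=1 redo_depth=0
After op 4 (undo): buf='(empty)' undo_depth=0 redo_depth=1
After op 5 (type): buf='go' undo_depth=1 redo_depth=0
After op 6 (type): buf='goqux' undo_depth=2 redo_depth=0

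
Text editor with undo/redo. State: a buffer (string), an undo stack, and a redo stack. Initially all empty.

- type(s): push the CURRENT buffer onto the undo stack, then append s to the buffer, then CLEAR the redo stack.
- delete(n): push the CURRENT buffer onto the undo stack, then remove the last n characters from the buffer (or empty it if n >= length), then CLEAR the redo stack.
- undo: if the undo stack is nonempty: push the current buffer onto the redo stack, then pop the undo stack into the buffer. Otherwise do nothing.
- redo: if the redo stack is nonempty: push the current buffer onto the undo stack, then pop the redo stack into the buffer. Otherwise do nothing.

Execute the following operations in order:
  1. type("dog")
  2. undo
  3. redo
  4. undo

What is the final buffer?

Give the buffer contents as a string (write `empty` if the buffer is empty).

Answer: empty

Derivation:
After op 1 (type): buf='dog' undo_depth=1 redo_depth=0
After op 2 (undo): buf='(empty)' undo_depth=0 redo_depth=1
After op 3 (redo): buf='dog' undo_depth=1 redo_depth=0
After op 4 (undo): buf='(empty)' undo_depth=0 redo_depth=1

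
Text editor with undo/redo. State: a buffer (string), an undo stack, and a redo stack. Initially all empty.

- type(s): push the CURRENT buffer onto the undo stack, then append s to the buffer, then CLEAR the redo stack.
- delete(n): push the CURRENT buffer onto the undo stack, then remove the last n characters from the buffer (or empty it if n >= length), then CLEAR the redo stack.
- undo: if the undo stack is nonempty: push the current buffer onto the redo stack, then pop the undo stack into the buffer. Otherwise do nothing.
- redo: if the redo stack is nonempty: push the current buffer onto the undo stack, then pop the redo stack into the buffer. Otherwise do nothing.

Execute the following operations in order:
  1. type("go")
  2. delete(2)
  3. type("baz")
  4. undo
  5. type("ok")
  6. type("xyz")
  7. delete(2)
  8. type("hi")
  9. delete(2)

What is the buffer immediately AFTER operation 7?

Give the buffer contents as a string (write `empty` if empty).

Answer: okx

Derivation:
After op 1 (type): buf='go' undo_depth=1 redo_depth=0
After op 2 (delete): buf='(empty)' undo_depth=2 redo_depth=0
After op 3 (type): buf='baz' undo_depth=3 redo_depth=0
After op 4 (undo): buf='(empty)' undo_depth=2 redo_depth=1
After op 5 (type): buf='ok' undo_depth=3 redo_depth=0
After op 6 (type): buf='okxyz' undo_depth=4 redo_depth=0
After op 7 (delete): buf='okx' undo_depth=5 redo_depth=0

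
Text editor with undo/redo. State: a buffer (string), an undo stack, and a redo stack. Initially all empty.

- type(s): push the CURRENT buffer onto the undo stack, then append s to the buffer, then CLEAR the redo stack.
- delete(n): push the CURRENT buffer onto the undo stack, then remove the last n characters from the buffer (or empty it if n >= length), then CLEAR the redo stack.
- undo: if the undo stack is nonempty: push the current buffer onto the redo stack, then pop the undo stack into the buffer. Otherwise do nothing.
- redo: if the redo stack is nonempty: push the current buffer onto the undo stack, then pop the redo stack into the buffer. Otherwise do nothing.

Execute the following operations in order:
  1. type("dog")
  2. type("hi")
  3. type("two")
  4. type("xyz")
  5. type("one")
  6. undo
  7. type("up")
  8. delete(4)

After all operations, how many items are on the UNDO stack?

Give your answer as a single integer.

Answer: 6

Derivation:
After op 1 (type): buf='dog' undo_depth=1 redo_depth=0
After op 2 (type): buf='doghi' undo_depth=2 redo_depth=0
After op 3 (type): buf='doghitwo' undo_depth=3 redo_depth=0
After op 4 (type): buf='doghitwoxyz' undo_depth=4 redo_depth=0
After op 5 (type): buf='doghitwoxyzone' undo_depth=5 redo_depth=0
After op 6 (undo): buf='doghitwoxyz' undo_depth=4 redo_depth=1
After op 7 (type): buf='doghitwoxyzup' undo_depth=5 redo_depth=0
After op 8 (delete): buf='doghitwox' undo_depth=6 redo_depth=0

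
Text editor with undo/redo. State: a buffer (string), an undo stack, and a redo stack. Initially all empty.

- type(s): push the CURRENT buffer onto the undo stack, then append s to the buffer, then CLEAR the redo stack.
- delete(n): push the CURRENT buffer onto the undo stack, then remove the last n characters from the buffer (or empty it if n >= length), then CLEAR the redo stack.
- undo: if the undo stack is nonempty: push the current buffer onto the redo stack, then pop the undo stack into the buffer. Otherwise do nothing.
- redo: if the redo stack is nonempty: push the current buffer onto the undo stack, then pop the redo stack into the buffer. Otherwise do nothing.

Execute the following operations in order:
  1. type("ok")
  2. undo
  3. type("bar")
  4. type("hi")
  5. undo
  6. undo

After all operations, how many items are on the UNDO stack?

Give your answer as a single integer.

Answer: 0

Derivation:
After op 1 (type): buf='ok' undo_depth=1 redo_depth=0
After op 2 (undo): buf='(empty)' undo_depth=0 redo_depth=1
After op 3 (type): buf='bar' undo_depth=1 redo_depth=0
After op 4 (type): buf='barhi' undo_depth=2 redo_depth=0
After op 5 (undo): buf='bar' undo_depth=1 redo_depth=1
After op 6 (undo): buf='(empty)' undo_depth=0 redo_depth=2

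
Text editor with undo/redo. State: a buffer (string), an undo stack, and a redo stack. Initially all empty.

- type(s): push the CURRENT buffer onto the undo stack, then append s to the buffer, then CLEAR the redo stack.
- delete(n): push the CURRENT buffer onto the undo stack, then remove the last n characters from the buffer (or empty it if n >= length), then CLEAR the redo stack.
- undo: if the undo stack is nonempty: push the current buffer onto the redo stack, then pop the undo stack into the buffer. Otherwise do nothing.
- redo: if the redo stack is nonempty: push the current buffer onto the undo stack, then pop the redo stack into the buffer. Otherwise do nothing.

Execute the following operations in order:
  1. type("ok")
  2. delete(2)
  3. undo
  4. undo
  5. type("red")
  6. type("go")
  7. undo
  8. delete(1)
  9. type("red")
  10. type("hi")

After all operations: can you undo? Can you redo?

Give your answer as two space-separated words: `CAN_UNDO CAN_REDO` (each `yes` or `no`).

Answer: yes no

Derivation:
After op 1 (type): buf='ok' undo_depth=1 redo_depth=0
After op 2 (delete): buf='(empty)' undo_depth=2 redo_depth=0
After op 3 (undo): buf='ok' undo_depth=1 redo_depth=1
After op 4 (undo): buf='(empty)' undo_depth=0 redo_depth=2
After op 5 (type): buf='red' undo_depth=1 redo_depth=0
After op 6 (type): buf='redgo' undo_depth=2 redo_depth=0
After op 7 (undo): buf='red' undo_depth=1 redo_depth=1
After op 8 (delete): buf='re' undo_depth=2 redo_depth=0
After op 9 (type): buf='rered' undo_depth=3 redo_depth=0
After op 10 (type): buf='reredhi' undo_depth=4 redo_depth=0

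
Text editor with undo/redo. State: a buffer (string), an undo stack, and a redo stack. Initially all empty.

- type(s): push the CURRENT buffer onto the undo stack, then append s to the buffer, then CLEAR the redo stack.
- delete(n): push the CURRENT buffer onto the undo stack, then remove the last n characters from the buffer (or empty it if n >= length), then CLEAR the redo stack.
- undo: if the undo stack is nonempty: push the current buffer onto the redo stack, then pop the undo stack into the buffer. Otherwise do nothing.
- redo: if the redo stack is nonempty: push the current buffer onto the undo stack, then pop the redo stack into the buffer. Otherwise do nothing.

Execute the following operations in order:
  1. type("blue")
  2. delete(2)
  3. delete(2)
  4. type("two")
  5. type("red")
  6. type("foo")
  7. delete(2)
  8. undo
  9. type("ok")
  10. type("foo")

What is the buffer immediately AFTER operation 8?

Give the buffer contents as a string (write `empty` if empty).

Answer: tworedfoo

Derivation:
After op 1 (type): buf='blue' undo_depth=1 redo_depth=0
After op 2 (delete): buf='bl' undo_depth=2 redo_depth=0
After op 3 (delete): buf='(empty)' undo_depth=3 redo_depth=0
After op 4 (type): buf='two' undo_depth=4 redo_depth=0
After op 5 (type): buf='twored' undo_depth=5 redo_depth=0
After op 6 (type): buf='tworedfoo' undo_depth=6 redo_depth=0
After op 7 (delete): buf='tworedf' undo_depth=7 redo_depth=0
After op 8 (undo): buf='tworedfoo' undo_depth=6 redo_depth=1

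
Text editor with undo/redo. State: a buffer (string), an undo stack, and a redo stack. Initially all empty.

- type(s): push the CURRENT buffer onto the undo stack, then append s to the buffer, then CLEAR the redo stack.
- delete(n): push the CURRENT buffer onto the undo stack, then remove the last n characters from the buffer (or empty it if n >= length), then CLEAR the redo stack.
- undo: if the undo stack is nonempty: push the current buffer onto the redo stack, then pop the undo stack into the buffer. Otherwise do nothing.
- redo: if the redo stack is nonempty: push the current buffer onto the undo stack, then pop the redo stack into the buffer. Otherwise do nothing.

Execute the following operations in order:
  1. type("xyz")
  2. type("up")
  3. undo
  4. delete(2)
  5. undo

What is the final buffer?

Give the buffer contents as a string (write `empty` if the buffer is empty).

Answer: xyz

Derivation:
After op 1 (type): buf='xyz' undo_depth=1 redo_depth=0
After op 2 (type): buf='xyzup' undo_depth=2 redo_depth=0
After op 3 (undo): buf='xyz' undo_depth=1 redo_depth=1
After op 4 (delete): buf='x' undo_depth=2 redo_depth=0
After op 5 (undo): buf='xyz' undo_depth=1 redo_depth=1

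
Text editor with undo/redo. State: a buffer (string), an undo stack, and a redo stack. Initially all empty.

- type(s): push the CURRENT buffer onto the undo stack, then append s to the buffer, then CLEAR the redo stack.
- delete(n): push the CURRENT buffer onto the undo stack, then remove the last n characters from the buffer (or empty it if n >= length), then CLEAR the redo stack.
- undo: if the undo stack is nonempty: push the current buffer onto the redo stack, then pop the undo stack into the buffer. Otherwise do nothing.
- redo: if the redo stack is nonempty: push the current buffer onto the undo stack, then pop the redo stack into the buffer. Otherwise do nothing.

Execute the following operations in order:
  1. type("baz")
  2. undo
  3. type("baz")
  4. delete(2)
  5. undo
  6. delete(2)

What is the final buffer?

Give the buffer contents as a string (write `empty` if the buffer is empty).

Answer: b

Derivation:
After op 1 (type): buf='baz' undo_depth=1 redo_depth=0
After op 2 (undo): buf='(empty)' undo_depth=0 redo_depth=1
After op 3 (type): buf='baz' undo_depth=1 redo_depth=0
After op 4 (delete): buf='b' undo_depth=2 redo_depth=0
After op 5 (undo): buf='baz' undo_depth=1 redo_depth=1
After op 6 (delete): buf='b' undo_depth=2 redo_depth=0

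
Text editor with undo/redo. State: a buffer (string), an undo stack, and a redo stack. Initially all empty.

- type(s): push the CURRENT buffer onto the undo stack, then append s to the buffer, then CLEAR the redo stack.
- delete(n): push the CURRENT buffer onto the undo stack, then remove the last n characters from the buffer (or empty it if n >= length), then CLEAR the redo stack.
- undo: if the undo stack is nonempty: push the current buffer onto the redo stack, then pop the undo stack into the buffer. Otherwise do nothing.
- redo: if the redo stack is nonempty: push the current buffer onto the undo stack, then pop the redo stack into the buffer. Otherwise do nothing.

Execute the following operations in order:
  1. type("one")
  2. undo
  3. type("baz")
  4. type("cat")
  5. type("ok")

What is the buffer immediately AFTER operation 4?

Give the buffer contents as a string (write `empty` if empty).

After op 1 (type): buf='one' undo_depth=1 redo_depth=0
After op 2 (undo): buf='(empty)' undo_depth=0 redo_depth=1
After op 3 (type): buf='baz' undo_depth=1 redo_depth=0
After op 4 (type): buf='bazcat' undo_depth=2 redo_depth=0

Answer: bazcat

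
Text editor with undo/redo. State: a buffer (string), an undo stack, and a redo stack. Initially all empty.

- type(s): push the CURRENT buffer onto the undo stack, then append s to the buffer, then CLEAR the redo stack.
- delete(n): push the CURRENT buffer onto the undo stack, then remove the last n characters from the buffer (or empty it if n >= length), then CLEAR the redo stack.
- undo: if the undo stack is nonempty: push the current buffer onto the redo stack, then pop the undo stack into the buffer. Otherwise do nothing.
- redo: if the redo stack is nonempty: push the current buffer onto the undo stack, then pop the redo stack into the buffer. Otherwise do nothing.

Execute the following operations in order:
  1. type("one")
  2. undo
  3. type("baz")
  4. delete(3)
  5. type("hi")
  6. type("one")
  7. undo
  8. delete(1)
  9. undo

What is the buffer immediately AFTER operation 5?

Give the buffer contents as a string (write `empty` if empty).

Answer: hi

Derivation:
After op 1 (type): buf='one' undo_depth=1 redo_depth=0
After op 2 (undo): buf='(empty)' undo_depth=0 redo_depth=1
After op 3 (type): buf='baz' undo_depth=1 redo_depth=0
After op 4 (delete): buf='(empty)' undo_depth=2 redo_depth=0
After op 5 (type): buf='hi' undo_depth=3 redo_depth=0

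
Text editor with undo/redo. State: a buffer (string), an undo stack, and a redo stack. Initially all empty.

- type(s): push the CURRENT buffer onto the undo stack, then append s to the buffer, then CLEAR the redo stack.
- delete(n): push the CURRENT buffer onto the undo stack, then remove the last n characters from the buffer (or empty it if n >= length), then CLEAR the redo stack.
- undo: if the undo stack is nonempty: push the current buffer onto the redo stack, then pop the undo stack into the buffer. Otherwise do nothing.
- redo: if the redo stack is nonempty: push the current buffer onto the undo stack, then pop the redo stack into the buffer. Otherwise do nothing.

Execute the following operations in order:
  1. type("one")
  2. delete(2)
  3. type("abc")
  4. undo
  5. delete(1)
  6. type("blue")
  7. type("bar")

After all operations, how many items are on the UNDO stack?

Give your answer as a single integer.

Answer: 5

Derivation:
After op 1 (type): buf='one' undo_depth=1 redo_depth=0
After op 2 (delete): buf='o' undo_depth=2 redo_depth=0
After op 3 (type): buf='oabc' undo_depth=3 redo_depth=0
After op 4 (undo): buf='o' undo_depth=2 redo_depth=1
After op 5 (delete): buf='(empty)' undo_depth=3 redo_depth=0
After op 6 (type): buf='blue' undo_depth=4 redo_depth=0
After op 7 (type): buf='bluebar' undo_depth=5 redo_depth=0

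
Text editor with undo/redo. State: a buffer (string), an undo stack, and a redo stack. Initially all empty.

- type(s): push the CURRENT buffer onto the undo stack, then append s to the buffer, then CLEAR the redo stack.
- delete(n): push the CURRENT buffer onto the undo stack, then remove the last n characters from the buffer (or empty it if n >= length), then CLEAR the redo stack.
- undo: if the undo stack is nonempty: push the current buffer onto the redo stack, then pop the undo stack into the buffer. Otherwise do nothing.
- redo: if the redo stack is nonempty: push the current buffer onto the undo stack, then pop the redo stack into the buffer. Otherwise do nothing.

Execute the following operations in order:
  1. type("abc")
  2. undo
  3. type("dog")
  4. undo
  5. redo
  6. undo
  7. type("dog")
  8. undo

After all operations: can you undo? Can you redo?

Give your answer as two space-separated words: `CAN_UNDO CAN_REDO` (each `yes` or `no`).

After op 1 (type): buf='abc' undo_depth=1 redo_depth=0
After op 2 (undo): buf='(empty)' undo_depth=0 redo_depth=1
After op 3 (type): buf='dog' undo_depth=1 redo_depth=0
After op 4 (undo): buf='(empty)' undo_depth=0 redo_depth=1
After op 5 (redo): buf='dog' undo_depth=1 redo_depth=0
After op 6 (undo): buf='(empty)' undo_depth=0 redo_depth=1
After op 7 (type): buf='dog' undo_depth=1 redo_depth=0
After op 8 (undo): buf='(empty)' undo_depth=0 redo_depth=1

Answer: no yes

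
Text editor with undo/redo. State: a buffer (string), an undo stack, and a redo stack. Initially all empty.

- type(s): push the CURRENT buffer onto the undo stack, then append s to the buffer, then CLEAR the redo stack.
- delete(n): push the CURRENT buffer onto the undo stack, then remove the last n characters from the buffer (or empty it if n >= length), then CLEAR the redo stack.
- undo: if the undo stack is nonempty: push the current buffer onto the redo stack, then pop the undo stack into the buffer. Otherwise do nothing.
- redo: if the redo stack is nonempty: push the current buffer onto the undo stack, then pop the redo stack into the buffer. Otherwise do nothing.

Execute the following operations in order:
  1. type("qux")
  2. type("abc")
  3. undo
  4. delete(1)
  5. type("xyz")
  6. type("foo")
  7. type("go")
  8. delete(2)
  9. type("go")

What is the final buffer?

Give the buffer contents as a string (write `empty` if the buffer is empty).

Answer: quxyzfoogo

Derivation:
After op 1 (type): buf='qux' undo_depth=1 redo_depth=0
After op 2 (type): buf='quxabc' undo_depth=2 redo_depth=0
After op 3 (undo): buf='qux' undo_depth=1 redo_depth=1
After op 4 (delete): buf='qu' undo_depth=2 redo_depth=0
After op 5 (type): buf='quxyz' undo_depth=3 redo_depth=0
After op 6 (type): buf='quxyzfoo' undo_depth=4 redo_depth=0
After op 7 (type): buf='quxyzfoogo' undo_depth=5 redo_depth=0
After op 8 (delete): buf='quxyzfoo' undo_depth=6 redo_depth=0
After op 9 (type): buf='quxyzfoogo' undo_depth=7 redo_depth=0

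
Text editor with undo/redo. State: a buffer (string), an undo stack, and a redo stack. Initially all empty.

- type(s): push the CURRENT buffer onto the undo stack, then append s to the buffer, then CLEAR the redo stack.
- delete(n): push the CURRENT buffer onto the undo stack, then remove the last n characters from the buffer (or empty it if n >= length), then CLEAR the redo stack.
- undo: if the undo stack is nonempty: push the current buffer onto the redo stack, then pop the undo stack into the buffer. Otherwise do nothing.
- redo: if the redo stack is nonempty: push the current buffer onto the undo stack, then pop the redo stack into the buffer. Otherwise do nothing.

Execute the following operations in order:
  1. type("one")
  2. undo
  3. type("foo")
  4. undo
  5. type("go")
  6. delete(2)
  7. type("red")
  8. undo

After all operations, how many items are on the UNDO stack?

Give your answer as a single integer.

After op 1 (type): buf='one' undo_depth=1 redo_depth=0
After op 2 (undo): buf='(empty)' undo_depth=0 redo_depth=1
After op 3 (type): buf='foo' undo_depth=1 redo_depth=0
After op 4 (undo): buf='(empty)' undo_depth=0 redo_depth=1
After op 5 (type): buf='go' undo_depth=1 redo_depth=0
After op 6 (delete): buf='(empty)' undo_depth=2 redo_depth=0
After op 7 (type): buf='red' undo_depth=3 redo_depth=0
After op 8 (undo): buf='(empty)' undo_depth=2 redo_depth=1

Answer: 2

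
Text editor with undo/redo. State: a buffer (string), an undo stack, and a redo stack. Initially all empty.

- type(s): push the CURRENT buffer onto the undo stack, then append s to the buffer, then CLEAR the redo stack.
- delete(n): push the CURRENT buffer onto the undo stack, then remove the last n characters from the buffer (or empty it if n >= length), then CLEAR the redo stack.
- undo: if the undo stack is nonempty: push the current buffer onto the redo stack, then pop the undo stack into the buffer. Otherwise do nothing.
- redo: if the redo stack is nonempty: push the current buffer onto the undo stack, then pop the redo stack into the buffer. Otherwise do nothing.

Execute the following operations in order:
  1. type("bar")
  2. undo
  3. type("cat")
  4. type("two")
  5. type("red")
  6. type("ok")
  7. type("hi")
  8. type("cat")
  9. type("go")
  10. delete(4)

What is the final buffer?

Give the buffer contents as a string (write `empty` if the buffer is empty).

After op 1 (type): buf='bar' undo_depth=1 redo_depth=0
After op 2 (undo): buf='(empty)' undo_depth=0 redo_depth=1
After op 3 (type): buf='cat' undo_depth=1 redo_depth=0
After op 4 (type): buf='cattwo' undo_depth=2 redo_depth=0
After op 5 (type): buf='cattwored' undo_depth=3 redo_depth=0
After op 6 (type): buf='cattworedok' undo_depth=4 redo_depth=0
After op 7 (type): buf='cattworedokhi' undo_depth=5 redo_depth=0
After op 8 (type): buf='cattworedokhicat' undo_depth=6 redo_depth=0
After op 9 (type): buf='cattworedokhicatgo' undo_depth=7 redo_depth=0
After op 10 (delete): buf='cattworedokhic' undo_depth=8 redo_depth=0

Answer: cattworedokhic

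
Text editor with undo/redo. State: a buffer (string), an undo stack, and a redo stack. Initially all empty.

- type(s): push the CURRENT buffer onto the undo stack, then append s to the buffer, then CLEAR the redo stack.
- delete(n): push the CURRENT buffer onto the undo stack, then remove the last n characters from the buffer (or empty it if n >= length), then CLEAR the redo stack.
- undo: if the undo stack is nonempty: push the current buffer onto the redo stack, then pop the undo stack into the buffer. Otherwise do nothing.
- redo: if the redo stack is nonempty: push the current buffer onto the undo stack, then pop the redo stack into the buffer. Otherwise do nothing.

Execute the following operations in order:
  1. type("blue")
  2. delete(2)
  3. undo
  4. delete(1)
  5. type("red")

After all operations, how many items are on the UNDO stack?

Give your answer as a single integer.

Answer: 3

Derivation:
After op 1 (type): buf='blue' undo_depth=1 redo_depth=0
After op 2 (delete): buf='bl' undo_depth=2 redo_depth=0
After op 3 (undo): buf='blue' undo_depth=1 redo_depth=1
After op 4 (delete): buf='blu' undo_depth=2 redo_depth=0
After op 5 (type): buf='blured' undo_depth=3 redo_depth=0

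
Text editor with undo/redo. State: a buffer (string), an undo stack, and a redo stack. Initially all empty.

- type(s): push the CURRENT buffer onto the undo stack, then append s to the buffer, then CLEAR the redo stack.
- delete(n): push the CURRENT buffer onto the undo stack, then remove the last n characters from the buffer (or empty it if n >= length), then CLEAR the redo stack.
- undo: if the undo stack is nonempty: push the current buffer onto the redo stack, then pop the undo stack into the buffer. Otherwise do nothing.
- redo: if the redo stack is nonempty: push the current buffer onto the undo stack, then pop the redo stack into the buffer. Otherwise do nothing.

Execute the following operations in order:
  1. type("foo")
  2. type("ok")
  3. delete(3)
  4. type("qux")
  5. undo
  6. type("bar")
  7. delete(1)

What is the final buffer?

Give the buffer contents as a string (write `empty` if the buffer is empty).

Answer: foba

Derivation:
After op 1 (type): buf='foo' undo_depth=1 redo_depth=0
After op 2 (type): buf='foook' undo_depth=2 redo_depth=0
After op 3 (delete): buf='fo' undo_depth=3 redo_depth=0
After op 4 (type): buf='foqux' undo_depth=4 redo_depth=0
After op 5 (undo): buf='fo' undo_depth=3 redo_depth=1
After op 6 (type): buf='fobar' undo_depth=4 redo_depth=0
After op 7 (delete): buf='foba' undo_depth=5 redo_depth=0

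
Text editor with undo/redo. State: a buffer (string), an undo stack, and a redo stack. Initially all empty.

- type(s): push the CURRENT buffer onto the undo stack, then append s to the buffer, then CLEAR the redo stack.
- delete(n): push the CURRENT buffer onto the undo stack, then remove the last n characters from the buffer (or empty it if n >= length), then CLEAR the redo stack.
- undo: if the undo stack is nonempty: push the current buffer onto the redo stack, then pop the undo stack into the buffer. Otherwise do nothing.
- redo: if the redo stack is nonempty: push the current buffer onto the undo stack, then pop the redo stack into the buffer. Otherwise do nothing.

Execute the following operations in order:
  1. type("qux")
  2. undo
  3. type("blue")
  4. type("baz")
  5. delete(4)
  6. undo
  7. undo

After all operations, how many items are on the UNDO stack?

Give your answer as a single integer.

After op 1 (type): buf='qux' undo_depth=1 redo_depth=0
After op 2 (undo): buf='(empty)' undo_depth=0 redo_depth=1
After op 3 (type): buf='blue' undo_depth=1 redo_depth=0
After op 4 (type): buf='bluebaz' undo_depth=2 redo_depth=0
After op 5 (delete): buf='blu' undo_depth=3 redo_depth=0
After op 6 (undo): buf='bluebaz' undo_depth=2 redo_depth=1
After op 7 (undo): buf='blue' undo_depth=1 redo_depth=2

Answer: 1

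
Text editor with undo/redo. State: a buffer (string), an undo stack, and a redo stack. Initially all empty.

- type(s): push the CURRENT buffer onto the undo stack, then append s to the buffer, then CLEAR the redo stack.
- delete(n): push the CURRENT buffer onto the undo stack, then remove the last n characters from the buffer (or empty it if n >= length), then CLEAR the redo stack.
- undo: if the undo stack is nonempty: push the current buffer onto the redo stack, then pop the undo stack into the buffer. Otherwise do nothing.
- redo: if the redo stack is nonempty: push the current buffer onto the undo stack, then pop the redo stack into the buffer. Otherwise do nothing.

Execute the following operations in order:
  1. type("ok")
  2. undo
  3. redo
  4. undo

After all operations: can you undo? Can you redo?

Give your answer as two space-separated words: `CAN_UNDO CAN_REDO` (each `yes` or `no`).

After op 1 (type): buf='ok' undo_depth=1 redo_depth=0
After op 2 (undo): buf='(empty)' undo_depth=0 redo_depth=1
After op 3 (redo): buf='ok' undo_depth=1 redo_depth=0
After op 4 (undo): buf='(empty)' undo_depth=0 redo_depth=1

Answer: no yes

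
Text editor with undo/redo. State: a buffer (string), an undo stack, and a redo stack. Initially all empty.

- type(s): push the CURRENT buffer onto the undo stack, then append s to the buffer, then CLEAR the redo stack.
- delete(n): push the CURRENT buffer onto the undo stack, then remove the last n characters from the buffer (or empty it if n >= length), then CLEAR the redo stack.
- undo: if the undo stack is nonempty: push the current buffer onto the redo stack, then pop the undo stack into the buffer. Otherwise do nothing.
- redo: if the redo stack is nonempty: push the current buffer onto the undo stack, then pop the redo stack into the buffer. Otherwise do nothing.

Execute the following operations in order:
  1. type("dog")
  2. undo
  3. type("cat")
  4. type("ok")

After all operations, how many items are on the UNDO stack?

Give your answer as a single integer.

Answer: 2

Derivation:
After op 1 (type): buf='dog' undo_depth=1 redo_depth=0
After op 2 (undo): buf='(empty)' undo_depth=0 redo_depth=1
After op 3 (type): buf='cat' undo_depth=1 redo_depth=0
After op 4 (type): buf='catok' undo_depth=2 redo_depth=0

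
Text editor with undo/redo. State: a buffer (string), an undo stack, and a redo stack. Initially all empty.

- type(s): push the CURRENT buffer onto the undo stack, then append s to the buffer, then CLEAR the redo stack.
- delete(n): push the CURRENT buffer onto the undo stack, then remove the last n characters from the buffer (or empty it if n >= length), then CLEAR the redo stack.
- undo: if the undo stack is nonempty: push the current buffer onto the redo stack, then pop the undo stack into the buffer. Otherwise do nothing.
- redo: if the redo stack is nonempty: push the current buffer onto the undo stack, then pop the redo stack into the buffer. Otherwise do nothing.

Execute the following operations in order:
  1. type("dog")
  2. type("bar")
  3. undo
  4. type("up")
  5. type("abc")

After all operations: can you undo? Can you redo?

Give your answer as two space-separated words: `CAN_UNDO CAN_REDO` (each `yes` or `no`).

After op 1 (type): buf='dog' undo_depth=1 redo_depth=0
After op 2 (type): buf='dogbar' undo_depth=2 redo_depth=0
After op 3 (undo): buf='dog' undo_depth=1 redo_depth=1
After op 4 (type): buf='dogup' undo_depth=2 redo_depth=0
After op 5 (type): buf='dogupabc' undo_depth=3 redo_depth=0

Answer: yes no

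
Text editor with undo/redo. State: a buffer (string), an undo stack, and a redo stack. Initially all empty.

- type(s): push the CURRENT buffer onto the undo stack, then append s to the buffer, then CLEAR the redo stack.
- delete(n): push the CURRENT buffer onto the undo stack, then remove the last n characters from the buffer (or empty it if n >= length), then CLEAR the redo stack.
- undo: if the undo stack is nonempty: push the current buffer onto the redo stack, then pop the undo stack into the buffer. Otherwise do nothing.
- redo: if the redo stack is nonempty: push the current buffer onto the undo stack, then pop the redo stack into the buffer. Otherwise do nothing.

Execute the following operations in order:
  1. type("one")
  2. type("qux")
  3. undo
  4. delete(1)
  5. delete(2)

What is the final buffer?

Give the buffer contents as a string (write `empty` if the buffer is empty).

Answer: empty

Derivation:
After op 1 (type): buf='one' undo_depth=1 redo_depth=0
After op 2 (type): buf='onequx' undo_depth=2 redo_depth=0
After op 3 (undo): buf='one' undo_depth=1 redo_depth=1
After op 4 (delete): buf='on' undo_depth=2 redo_depth=0
After op 5 (delete): buf='(empty)' undo_depth=3 redo_depth=0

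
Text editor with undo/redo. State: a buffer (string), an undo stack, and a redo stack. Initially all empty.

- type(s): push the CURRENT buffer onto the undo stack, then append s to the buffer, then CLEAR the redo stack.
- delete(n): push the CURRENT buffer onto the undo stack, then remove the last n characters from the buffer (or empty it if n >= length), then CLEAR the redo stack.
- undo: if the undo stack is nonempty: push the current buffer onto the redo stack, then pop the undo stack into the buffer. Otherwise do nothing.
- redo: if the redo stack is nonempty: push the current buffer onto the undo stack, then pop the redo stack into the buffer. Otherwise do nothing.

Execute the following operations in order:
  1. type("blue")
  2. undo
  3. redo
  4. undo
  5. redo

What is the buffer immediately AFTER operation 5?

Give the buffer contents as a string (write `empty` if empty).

Answer: blue

Derivation:
After op 1 (type): buf='blue' undo_depth=1 redo_depth=0
After op 2 (undo): buf='(empty)' undo_depth=0 redo_depth=1
After op 3 (redo): buf='blue' undo_depth=1 redo_depth=0
After op 4 (undo): buf='(empty)' undo_depth=0 redo_depth=1
After op 5 (redo): buf='blue' undo_depth=1 redo_depth=0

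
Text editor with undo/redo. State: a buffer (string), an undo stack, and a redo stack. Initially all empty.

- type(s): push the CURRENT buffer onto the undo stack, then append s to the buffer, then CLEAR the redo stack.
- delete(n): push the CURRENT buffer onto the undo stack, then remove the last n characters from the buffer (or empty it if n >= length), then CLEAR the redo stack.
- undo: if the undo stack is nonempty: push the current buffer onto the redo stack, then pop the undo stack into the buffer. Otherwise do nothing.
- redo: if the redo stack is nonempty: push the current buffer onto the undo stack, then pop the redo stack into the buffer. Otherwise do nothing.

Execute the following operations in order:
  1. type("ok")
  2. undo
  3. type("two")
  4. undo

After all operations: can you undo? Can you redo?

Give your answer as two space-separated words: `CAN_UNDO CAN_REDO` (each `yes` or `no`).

After op 1 (type): buf='ok' undo_depth=1 redo_depth=0
After op 2 (undo): buf='(empty)' undo_depth=0 redo_depth=1
After op 3 (type): buf='two' undo_depth=1 redo_depth=0
After op 4 (undo): buf='(empty)' undo_depth=0 redo_depth=1

Answer: no yes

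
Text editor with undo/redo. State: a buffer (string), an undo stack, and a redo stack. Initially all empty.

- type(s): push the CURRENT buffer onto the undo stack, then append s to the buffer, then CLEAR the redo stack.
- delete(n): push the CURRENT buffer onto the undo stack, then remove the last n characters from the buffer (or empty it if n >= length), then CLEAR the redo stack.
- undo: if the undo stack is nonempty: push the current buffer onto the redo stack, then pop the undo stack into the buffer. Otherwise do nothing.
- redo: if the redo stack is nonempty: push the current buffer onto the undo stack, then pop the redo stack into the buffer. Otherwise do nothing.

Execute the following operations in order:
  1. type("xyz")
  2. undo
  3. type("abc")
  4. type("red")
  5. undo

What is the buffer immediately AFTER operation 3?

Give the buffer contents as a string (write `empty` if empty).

Answer: abc

Derivation:
After op 1 (type): buf='xyz' undo_depth=1 redo_depth=0
After op 2 (undo): buf='(empty)' undo_depth=0 redo_depth=1
After op 3 (type): buf='abc' undo_depth=1 redo_depth=0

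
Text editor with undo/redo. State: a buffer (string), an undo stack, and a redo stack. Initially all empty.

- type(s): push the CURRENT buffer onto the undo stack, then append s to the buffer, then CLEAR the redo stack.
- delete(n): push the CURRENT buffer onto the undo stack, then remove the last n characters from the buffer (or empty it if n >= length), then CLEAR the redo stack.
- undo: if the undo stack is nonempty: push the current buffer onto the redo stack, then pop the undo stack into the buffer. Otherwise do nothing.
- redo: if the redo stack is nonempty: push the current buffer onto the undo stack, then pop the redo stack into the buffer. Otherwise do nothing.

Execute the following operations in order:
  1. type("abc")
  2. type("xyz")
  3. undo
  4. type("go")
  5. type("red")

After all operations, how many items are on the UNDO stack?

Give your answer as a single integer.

After op 1 (type): buf='abc' undo_depth=1 redo_depth=0
After op 2 (type): buf='abcxyz' undo_depth=2 redo_depth=0
After op 3 (undo): buf='abc' undo_depth=1 redo_depth=1
After op 4 (type): buf='abcgo' undo_depth=2 redo_depth=0
After op 5 (type): buf='abcgored' undo_depth=3 redo_depth=0

Answer: 3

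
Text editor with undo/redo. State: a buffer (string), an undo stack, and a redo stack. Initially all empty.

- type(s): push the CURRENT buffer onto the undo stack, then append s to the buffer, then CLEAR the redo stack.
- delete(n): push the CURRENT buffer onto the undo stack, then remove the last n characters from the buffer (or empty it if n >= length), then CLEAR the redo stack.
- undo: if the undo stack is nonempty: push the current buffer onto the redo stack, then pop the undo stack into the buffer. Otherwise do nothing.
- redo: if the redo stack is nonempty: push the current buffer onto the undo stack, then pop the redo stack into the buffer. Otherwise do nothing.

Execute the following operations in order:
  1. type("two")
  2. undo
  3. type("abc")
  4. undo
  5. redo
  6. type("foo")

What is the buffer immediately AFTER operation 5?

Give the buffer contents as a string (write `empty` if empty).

After op 1 (type): buf='two' undo_depth=1 redo_depth=0
After op 2 (undo): buf='(empty)' undo_depth=0 redo_depth=1
After op 3 (type): buf='abc' undo_depth=1 redo_depth=0
After op 4 (undo): buf='(empty)' undo_depth=0 redo_depth=1
After op 5 (redo): buf='abc' undo_depth=1 redo_depth=0

Answer: abc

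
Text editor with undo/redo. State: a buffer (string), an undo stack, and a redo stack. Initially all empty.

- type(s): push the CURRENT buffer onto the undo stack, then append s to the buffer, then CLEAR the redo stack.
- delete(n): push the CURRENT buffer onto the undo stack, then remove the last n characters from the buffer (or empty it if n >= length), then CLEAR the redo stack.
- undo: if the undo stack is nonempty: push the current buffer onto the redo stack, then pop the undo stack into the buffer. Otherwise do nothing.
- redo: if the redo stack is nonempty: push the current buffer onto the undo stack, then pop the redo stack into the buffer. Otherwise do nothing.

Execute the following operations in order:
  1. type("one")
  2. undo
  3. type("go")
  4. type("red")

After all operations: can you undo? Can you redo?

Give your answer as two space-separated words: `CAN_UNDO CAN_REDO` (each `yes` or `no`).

After op 1 (type): buf='one' undo_depth=1 redo_depth=0
After op 2 (undo): buf='(empty)' undo_depth=0 redo_depth=1
After op 3 (type): buf='go' undo_depth=1 redo_depth=0
After op 4 (type): buf='gored' undo_depth=2 redo_depth=0

Answer: yes no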